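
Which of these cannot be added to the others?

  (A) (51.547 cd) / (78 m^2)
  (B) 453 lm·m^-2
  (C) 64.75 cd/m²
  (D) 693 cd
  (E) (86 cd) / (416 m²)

Reduce each to base SI dimensions:
  (A) [cd] / [m²] = m⁻²·cd
  (B) lm·m⁻² = cd·m⁻² = m⁻²·cd
  (C) cd·m⁻² = m⁻²·cd
  (D) cd
  (E) [cd] / [m²] = m⁻²·cd
All reduce to m⁻²·cd except (D), which is cd.

(D)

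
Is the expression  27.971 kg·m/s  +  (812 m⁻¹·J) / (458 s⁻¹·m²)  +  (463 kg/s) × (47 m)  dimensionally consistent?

Dimensions:
  27.971 kg·m/s:  kg·m·s⁻¹
  (812 m⁻¹·J) / (458 s⁻¹·m²):  [kg·m·s⁻²] / [m²·s⁻¹] = kg·m⁻¹·s⁻¹
  (463 kg/s) × (47 m):  [kg·s⁻¹] · [m] = kg·m·s⁻¹
The terms do not share a single dimension (kg·m·s⁻¹ vs kg·m⁻¹·s⁻¹).

No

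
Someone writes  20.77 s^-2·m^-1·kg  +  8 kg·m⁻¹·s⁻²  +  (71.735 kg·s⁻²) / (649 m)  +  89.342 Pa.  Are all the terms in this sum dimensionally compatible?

Reduce each to base SI dimensions:
  20.77 s^-2·m^-1·kg:  kg·m⁻¹·s⁻²
  8 kg·m⁻¹·s⁻²:  kg·m⁻¹·s⁻²
  (71.735 kg·s⁻²) / (649 m):  [kg·s⁻²] / [m] = kg·m⁻¹·s⁻²
  89.342 Pa:  Pa = N·m⁻² = kg·m⁻¹·s⁻²
Every term reduces to kg·m⁻¹·s⁻².

Yes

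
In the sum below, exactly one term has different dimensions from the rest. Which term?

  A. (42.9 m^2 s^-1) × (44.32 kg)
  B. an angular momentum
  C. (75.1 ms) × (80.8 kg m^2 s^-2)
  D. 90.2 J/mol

Work out the base dimensions of each:
  A. [m²·s⁻¹] · [kg] = kg·m²·s⁻¹
  B. [angular momentum] = kg·m²·s⁻¹
  C. [s] · [kg·m²·s⁻²] = kg·m²·s⁻¹
  D. J·mol⁻¹ = N·m·mol⁻¹ = kg·m²·s⁻²·mol⁻¹
All reduce to kg·m²·s⁻¹ except D., which is kg·m²·s⁻²·mol⁻¹.

D.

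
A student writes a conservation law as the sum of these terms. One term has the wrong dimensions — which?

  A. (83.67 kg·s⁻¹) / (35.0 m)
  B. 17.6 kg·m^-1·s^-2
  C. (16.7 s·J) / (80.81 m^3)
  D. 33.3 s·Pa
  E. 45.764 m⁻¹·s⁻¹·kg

Reduce each to base SI dimensions:
  A. [kg·s⁻¹] / [m] = kg·m⁻¹·s⁻¹
  B. kg·m⁻¹·s⁻²
  C. [kg·m²·s⁻¹] / [m³] = kg·m⁻¹·s⁻¹
  D. Pa·s = N·m⁻²·s = kg·m⁻¹·s⁻¹
  E. kg·m⁻¹·s⁻¹
All reduce to kg·m⁻¹·s⁻¹ except B., which is kg·m⁻¹·s⁻².

B.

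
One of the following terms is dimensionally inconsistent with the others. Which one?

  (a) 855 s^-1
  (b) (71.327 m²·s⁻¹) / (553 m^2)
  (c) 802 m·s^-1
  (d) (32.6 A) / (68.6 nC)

Dimensions:
  (a) s⁻¹
  (b) [m²·s⁻¹] / [m²] = s⁻¹
  (c) m·s⁻¹
  (d) [A] / [s·A] = s⁻¹
All reduce to s⁻¹ except (c), which is m·s⁻¹.

(c)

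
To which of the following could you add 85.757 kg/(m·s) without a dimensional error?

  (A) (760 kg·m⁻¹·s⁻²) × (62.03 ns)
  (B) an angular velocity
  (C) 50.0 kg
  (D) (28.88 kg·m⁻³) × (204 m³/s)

(A)

Reference: kg·m⁻¹·s⁻¹.
Each option:
  (A) [kg·m⁻¹·s⁻²] · [s] = kg·m⁻¹·s⁻¹  ← same
  (B) [angular velocity] = s⁻¹
  (C) kg
  (D) [kg·m⁻³] · [m³·s⁻¹] = kg·s⁻¹
Only (A) matches kg·m⁻¹·s⁻¹.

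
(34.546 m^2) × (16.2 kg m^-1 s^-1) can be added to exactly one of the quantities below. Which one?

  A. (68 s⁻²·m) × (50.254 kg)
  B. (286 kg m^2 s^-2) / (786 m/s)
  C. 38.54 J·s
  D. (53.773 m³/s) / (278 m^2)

B.

Reference: [m²] · [kg·m⁻¹·s⁻¹] = kg·m·s⁻¹.
Each option:
  A. [m·s⁻²] · [kg] = kg·m·s⁻²
  B. [kg·m²·s⁻²] / [m·s⁻¹] = kg·m·s⁻¹  ← same
  C. J·s = N·m·s = kg·m²·s⁻¹
  D. [m³·s⁻¹] / [m²] = m·s⁻¹
Only B. matches kg·m·s⁻¹.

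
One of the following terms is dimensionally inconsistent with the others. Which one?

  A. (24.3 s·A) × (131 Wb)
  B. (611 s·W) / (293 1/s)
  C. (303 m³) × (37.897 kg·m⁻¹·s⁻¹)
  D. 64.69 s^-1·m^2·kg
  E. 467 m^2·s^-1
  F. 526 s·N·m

Dimensions:
  A. [s·A] · [kg·m²·s⁻²·A⁻¹] = kg·m²·s⁻¹
  B. [kg·m²·s⁻²] / [s⁻¹] = kg·m²·s⁻¹
  C. [m³] · [kg·m⁻¹·s⁻¹] = kg·m²·s⁻¹
  D. kg·m²·s⁻¹
  E. m²·s⁻¹
  F. N·m·s = kg·m·s⁻²·m·s = kg·m²·s⁻¹
All reduce to kg·m²·s⁻¹ except E., which is m²·s⁻¹.

E.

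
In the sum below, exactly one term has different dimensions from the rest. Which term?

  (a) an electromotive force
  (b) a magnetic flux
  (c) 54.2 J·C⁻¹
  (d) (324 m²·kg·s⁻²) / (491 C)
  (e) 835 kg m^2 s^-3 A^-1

Reduce each to base SI dimensions:
  (a) [electromotive force] = kg·m²·s⁻³·A⁻¹
  (b) [magnetic flux] = kg·m²·s⁻²·A⁻¹
  (c) J·C⁻¹ = N·m·(s·A)⁻¹ = kg·m²·s⁻³·A⁻¹
  (d) [kg·m²·s⁻²] / [s·A] = kg·m²·s⁻³·A⁻¹
  (e) kg·m²·s⁻³·A⁻¹
All reduce to kg·m²·s⁻³·A⁻¹ except (b), which is kg·m²·s⁻²·A⁻¹.

(b)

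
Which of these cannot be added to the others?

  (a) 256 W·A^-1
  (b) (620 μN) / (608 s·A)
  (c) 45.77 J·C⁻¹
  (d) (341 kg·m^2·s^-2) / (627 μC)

Dimensions:
  (a) W·A⁻¹ = J·s⁻¹·A⁻¹ = kg·m²·s⁻³·A⁻¹
  (b) [kg·m·s⁻²] / [s·A] = kg·m·s⁻³·A⁻¹
  (c) J·C⁻¹ = N·m·(s·A)⁻¹ = kg·m²·s⁻³·A⁻¹
  (d) [kg·m²·s⁻²] / [s·A] = kg·m²·s⁻³·A⁻¹
All reduce to kg·m²·s⁻³·A⁻¹ except (b), which is kg·m·s⁻³·A⁻¹.

(b)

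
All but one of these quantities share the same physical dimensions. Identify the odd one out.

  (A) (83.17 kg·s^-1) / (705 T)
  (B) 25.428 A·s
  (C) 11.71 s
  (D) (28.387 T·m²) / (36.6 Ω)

Dimensions:
  (A) [kg·s⁻¹] / [kg·s⁻²·A⁻¹] = s·A
  (B) A·s = s·A
  (C) s
  (D) [kg·m²·s⁻²·A⁻¹] / [kg·m²·s⁻³·A⁻²] = s·A
All reduce to s·A except (C), which is s.

(C)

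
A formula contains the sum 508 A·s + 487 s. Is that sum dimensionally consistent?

No

Dimensions:
  508 A·s:  A·s = s·A
  487 s:  s
s·A ≠ s, so they cannot be added.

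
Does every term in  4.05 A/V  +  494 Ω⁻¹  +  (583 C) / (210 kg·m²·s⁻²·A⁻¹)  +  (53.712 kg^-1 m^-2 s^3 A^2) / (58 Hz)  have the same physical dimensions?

No

Dimensions:
  4.05 A/V:  A·V⁻¹ = A·(J·C⁻¹)⁻¹ = kg⁻¹·m⁻²·s³·A²
  494 Ω⁻¹:  Ω⁻¹ = (V·A⁻¹)⁻¹ = kg⁻¹·m⁻²·s³·A²
  (583 C) / (210 kg·m²·s⁻²·A⁻¹):  [s·A] / [kg·m²·s⁻²·A⁻¹] = kg⁻¹·m⁻²·s³·A²
  (53.712 kg^-1 m^-2 s^3 A^2) / (58 Hz):  [kg⁻¹·m⁻²·s³·A²] / [s⁻¹] = kg⁻¹·m⁻²·s⁴·A²
The terms do not share a single dimension (kg⁻¹·m⁻²·s³·A² vs kg⁻¹·m⁻²·s⁴·A²).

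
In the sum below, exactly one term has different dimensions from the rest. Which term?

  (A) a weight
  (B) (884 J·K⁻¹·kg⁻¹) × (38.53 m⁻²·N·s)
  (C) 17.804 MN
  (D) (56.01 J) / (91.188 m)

(B)

Expand each in SI base units:
  (A) [weight] = kg·m·s⁻²
  (B) [m²·s⁻²·K⁻¹] · [kg·m⁻¹·s⁻¹] = kg·m·s⁻³·K⁻¹
  (C) N = kg·m·s⁻²
  (D) [kg·m²·s⁻²] / [m] = kg·m·s⁻²
All reduce to kg·m·s⁻² except (B), which is kg·m·s⁻³·K⁻¹.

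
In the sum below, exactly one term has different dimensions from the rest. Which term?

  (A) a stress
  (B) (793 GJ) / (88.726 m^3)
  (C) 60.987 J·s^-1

(C)

In SI base units:
  (A) [stress] = kg·m⁻¹·s⁻²
  (B) [kg·m²·s⁻²] / [m³] = kg·m⁻¹·s⁻²
  (C) J·s⁻¹ = N·m·s⁻¹ = kg·m²·s⁻³
All reduce to kg·m⁻¹·s⁻² except (C), which is kg·m²·s⁻³.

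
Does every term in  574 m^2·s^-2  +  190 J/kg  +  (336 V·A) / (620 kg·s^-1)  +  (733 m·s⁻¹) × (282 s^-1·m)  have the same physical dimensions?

Work out the base dimensions of each:
  574 m^2·s^-2:  m²·s⁻²
  190 J/kg:  J·kg⁻¹ = N·m·kg⁻¹ = m²·s⁻²
  (336 V·A) / (620 kg·s^-1):  [kg·m²·s⁻³] / [kg·s⁻¹] = m²·s⁻²
  (733 m·s⁻¹) × (282 s^-1·m):  [m·s⁻¹] · [m·s⁻¹] = m²·s⁻²
Every term reduces to m²·s⁻².

Yes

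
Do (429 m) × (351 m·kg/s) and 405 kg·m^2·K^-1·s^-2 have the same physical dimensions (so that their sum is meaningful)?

Work out the base dimensions of each:
  (429 m) × (351 m·kg/s):  [m] · [kg·m·s⁻¹] = kg·m²·s⁻¹
  405 kg·m^2·K^-1·s^-2:  kg·m²·s⁻²·K⁻¹
kg·m²·s⁻¹ ≠ kg·m²·s⁻²·K⁻¹, so they cannot be added.

No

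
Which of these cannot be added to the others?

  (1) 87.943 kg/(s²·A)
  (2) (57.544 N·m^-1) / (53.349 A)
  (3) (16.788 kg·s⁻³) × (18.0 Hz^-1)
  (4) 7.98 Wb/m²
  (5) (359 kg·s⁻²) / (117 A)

Reduce each to base SI dimensions:
  (1) kg·s⁻²·A⁻¹
  (2) [kg·s⁻²] / [A] = kg·s⁻²·A⁻¹
  (3) [kg·s⁻³] · [s] = kg·s⁻²
  (4) Wb·m⁻² = V·s·m⁻² = kg·s⁻²·A⁻¹
  (5) [kg·s⁻²] / [A] = kg·s⁻²·A⁻¹
All reduce to kg·s⁻²·A⁻¹ except (3), which is kg·s⁻².

(3)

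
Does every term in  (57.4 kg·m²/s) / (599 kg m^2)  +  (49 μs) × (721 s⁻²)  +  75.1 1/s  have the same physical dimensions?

Yes

Dimensions:
  (57.4 kg·m²/s) / (599 kg m^2):  [kg·m²·s⁻¹] / [kg·m²] = s⁻¹
  (49 μs) × (721 s⁻²):  [s] · [s⁻²] = s⁻¹
  75.1 1/s:  s⁻¹
Every term reduces to s⁻¹.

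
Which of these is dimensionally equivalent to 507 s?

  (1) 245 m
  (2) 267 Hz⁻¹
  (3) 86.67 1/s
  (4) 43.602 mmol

(2)

Reference: s.
Each option:
  (1) m
  (2) Hz⁻¹ = (s⁻¹)⁻¹ = s  ← same
  (3) s⁻¹
  (4) mol
Only (2) matches s.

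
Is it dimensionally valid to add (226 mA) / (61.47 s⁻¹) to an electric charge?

Yes

Expand each in SI base units:
  (226 mA) / (61.47 s⁻¹):  [A] / [s⁻¹] = s·A
  an electric charge:  [electric charge] = s·A
Both are s·A, so they have the same dimensions and can be added.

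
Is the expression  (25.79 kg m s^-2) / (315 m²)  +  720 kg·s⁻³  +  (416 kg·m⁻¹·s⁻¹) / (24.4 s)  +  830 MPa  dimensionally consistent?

In SI base units:
  (25.79 kg m s^-2) / (315 m²):  [kg·m·s⁻²] / [m²] = kg·m⁻¹·s⁻²
  720 kg·s⁻³:  kg·s⁻³
  (416 kg·m⁻¹·s⁻¹) / (24.4 s):  [kg·m⁻¹·s⁻¹] / [s] = kg·m⁻¹·s⁻²
  830 MPa:  Pa = N·m⁻² = kg·m⁻¹·s⁻²
The terms do not share a single dimension (kg·m⁻¹·s⁻² vs kg·s⁻³).

No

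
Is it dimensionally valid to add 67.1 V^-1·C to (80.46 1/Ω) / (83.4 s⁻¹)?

In SI base units:
  67.1 V^-1·C:  C·V⁻¹ = s·A·(J·C⁻¹)⁻¹ = kg⁻¹·m⁻²·s⁴·A²
  (80.46 1/Ω) / (83.4 s⁻¹):  [kg⁻¹·m⁻²·s³·A²] / [s⁻¹] = kg⁻¹·m⁻²·s⁴·A²
Both are kg⁻¹·m⁻²·s⁴·A², so they have the same dimensions and can be added.

Yes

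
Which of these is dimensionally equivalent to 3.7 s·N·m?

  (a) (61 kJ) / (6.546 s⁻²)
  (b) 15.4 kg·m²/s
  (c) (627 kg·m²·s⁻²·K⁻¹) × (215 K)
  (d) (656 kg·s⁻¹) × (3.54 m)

Reference: N·m·s = kg·m·s⁻²·m·s = kg·m²·s⁻¹.
Each option:
  (a) [kg·m²·s⁻²] / [s⁻²] = kg·m²
  (b) kg·m²·s⁻¹  ← same
  (c) [kg·m²·s⁻²·K⁻¹] · [K] = kg·m²·s⁻²
  (d) [kg·s⁻¹] · [m] = kg·m·s⁻¹
Only (b) matches kg·m²·s⁻¹.

(b)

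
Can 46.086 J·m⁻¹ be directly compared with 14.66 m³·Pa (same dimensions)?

No

Dimensions:
  46.086 J·m⁻¹:  J·m⁻¹ = N·m·m⁻¹ = kg·m·s⁻²
  14.66 m³·Pa:  Pa·m³ = N·m⁻²·m³ = kg·m²·s⁻²
kg·m·s⁻² ≠ kg·m²·s⁻², so they cannot be added.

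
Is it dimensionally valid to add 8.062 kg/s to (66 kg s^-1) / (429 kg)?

Expand each in SI base units:
  8.062 kg/s:  kg·s⁻¹
  (66 kg s^-1) / (429 kg):  [kg·s⁻¹] / [kg] = s⁻¹
kg·s⁻¹ ≠ s⁻¹, so they cannot be added.

No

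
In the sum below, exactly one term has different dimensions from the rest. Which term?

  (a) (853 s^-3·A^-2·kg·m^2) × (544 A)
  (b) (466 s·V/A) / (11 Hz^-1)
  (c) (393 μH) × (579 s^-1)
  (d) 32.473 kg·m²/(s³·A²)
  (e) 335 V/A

(a)

Work out the base dimensions of each:
  (a) [kg·m²·s⁻³·A⁻²] · [A] = kg·m²·s⁻³·A⁻¹
  (b) [kg·m²·s⁻²·A⁻²] / [s] = kg·m²·s⁻³·A⁻²
  (c) [kg·m²·s⁻²·A⁻²] · [s⁻¹] = kg·m²·s⁻³·A⁻²
  (d) kg·m²·s⁻³·A⁻²
  (e) V·A⁻¹ = J·C⁻¹·A⁻¹ = kg·m²·s⁻³·A⁻²
All reduce to kg·m²·s⁻³·A⁻² except (a), which is kg·m²·s⁻³·A⁻¹.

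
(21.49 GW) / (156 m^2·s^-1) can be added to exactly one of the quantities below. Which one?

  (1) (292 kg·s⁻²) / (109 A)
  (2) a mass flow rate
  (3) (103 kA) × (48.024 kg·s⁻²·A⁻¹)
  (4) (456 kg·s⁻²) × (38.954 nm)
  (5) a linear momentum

(3)

Reference: [kg·m²·s⁻³] / [m²·s⁻¹] = kg·s⁻².
Each option:
  (1) [kg·s⁻²] / [A] = kg·s⁻²·A⁻¹
  (2) [mass flow rate] = kg·s⁻¹
  (3) [A] · [kg·s⁻²·A⁻¹] = kg·s⁻²  ← same
  (4) [kg·s⁻²] · [m] = kg·m·s⁻²
  (5) [linear momentum] = kg·m·s⁻¹
Only (3) matches kg·s⁻².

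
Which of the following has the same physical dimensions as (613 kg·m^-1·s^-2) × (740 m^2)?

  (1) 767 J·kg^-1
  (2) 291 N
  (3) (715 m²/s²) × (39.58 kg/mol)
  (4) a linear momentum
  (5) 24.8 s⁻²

(2)

Reference: [kg·m⁻¹·s⁻²] · [m²] = kg·m·s⁻².
Each option:
  (1) J·kg⁻¹ = N·m·kg⁻¹ = m²·s⁻²
  (2) N = kg·m·s⁻²  ← same
  (3) [m²·s⁻²] · [kg·mol⁻¹] = kg·m²·s⁻²·mol⁻¹
  (4) [linear momentum] = kg·m·s⁻¹
  (5) s⁻²
Only (2) matches kg·m·s⁻².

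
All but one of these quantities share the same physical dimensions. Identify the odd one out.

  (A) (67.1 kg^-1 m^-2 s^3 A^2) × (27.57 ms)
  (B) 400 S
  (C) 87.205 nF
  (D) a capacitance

Expand each in SI base units:
  (A) [kg⁻¹·m⁻²·s³·A²] · [s] = kg⁻¹·m⁻²·s⁴·A²
  (B) S = Ω⁻¹ = kg⁻¹·m⁻²·s³·A²
  (C) F = C·V⁻¹ = kg⁻¹·m⁻²·s⁴·A²
  (D) [capacitance] = kg⁻¹·m⁻²·s⁴·A²
All reduce to kg⁻¹·m⁻²·s⁴·A² except (B), which is kg⁻¹·m⁻²·s³·A².

(B)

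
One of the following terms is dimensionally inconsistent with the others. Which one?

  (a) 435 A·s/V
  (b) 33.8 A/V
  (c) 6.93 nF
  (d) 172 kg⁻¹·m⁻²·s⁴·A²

(b)

Expand each in SI base units:
  (a) A·s·V⁻¹ = A·s·(J·C⁻¹)⁻¹ = kg⁻¹·m⁻²·s⁴·A²
  (b) A·V⁻¹ = A·(J·C⁻¹)⁻¹ = kg⁻¹·m⁻²·s³·A²
  (c) F = C·V⁻¹ = kg⁻¹·m⁻²·s⁴·A²
  (d) kg⁻¹·m⁻²·s⁴·A²
All reduce to kg⁻¹·m⁻²·s⁴·A² except (b), which is kg⁻¹·m⁻²·s³·A².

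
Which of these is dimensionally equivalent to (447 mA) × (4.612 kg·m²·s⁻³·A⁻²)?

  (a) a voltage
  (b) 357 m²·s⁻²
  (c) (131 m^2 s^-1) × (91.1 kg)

Reference: [A] · [kg·m²·s⁻³·A⁻²] = kg·m²·s⁻³·A⁻¹.
Each option:
  (a) [voltage] = kg·m²·s⁻³·A⁻¹  ← same
  (b) m²·s⁻²
  (c) [m²·s⁻¹] · [kg] = kg·m²·s⁻¹
Only (a) matches kg·m²·s⁻³·A⁻¹.

(a)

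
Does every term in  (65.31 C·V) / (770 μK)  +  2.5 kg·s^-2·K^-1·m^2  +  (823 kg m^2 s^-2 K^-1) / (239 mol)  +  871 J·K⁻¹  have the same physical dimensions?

No

Work out the base dimensions of each:
  (65.31 C·V) / (770 μK):  [kg·m²·s⁻²] / [K] = kg·m²·s⁻²·K⁻¹
  2.5 kg·s^-2·K^-1·m^2:  kg·m²·s⁻²·K⁻¹
  (823 kg m^2 s^-2 K^-1) / (239 mol):  [kg·m²·s⁻²·K⁻¹] / [mol] = kg·m²·s⁻²·K⁻¹·mol⁻¹
  871 J·K⁻¹:  J·K⁻¹ = N·m·K⁻¹ = kg·m²·s⁻²·K⁻¹
The terms do not share a single dimension (kg·m²·s⁻²·K⁻¹ vs kg·m²·s⁻²·K⁻¹·mol⁻¹).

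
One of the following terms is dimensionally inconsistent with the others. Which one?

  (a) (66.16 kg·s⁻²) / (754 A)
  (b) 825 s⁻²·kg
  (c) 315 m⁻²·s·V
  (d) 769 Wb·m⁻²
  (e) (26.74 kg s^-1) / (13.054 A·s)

In SI base units:
  (a) [kg·s⁻²] / [A] = kg·s⁻²·A⁻¹
  (b) kg·s⁻²
  (c) V·s·m⁻² = J·C⁻¹·s·m⁻² = kg·s⁻²·A⁻¹
  (d) Wb·m⁻² = V·s·m⁻² = kg·s⁻²·A⁻¹
  (e) [kg·s⁻¹] / [s·A] = kg·s⁻²·A⁻¹
All reduce to kg·s⁻²·A⁻¹ except (b), which is kg·s⁻².

(b)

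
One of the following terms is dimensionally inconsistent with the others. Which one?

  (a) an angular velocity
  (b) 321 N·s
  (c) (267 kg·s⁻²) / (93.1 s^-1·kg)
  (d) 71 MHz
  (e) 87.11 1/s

(b)

Work out the base dimensions of each:
  (a) [angular velocity] = s⁻¹
  (b) N·s = kg·m·s⁻²·s = kg·m·s⁻¹
  (c) [kg·s⁻²] / [kg·s⁻¹] = s⁻¹
  (d) Hz = s⁻¹
  (e) s⁻¹
All reduce to s⁻¹ except (b), which is kg·m·s⁻¹.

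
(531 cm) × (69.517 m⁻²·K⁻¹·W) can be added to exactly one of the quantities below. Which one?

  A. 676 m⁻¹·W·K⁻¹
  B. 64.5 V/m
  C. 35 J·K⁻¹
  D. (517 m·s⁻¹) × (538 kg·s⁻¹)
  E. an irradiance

Reference: [m] · [kg·s⁻³·K⁻¹] = kg·m·s⁻³·K⁻¹.
Each option:
  A. W·m⁻¹·K⁻¹ = J·s⁻¹·m⁻¹·K⁻¹ = kg·m·s⁻³·K⁻¹  ← same
  B. V·m⁻¹ = J·C⁻¹·m⁻¹ = kg·m·s⁻³·A⁻¹
  C. J·K⁻¹ = N·m·K⁻¹ = kg·m²·s⁻²·K⁻¹
  D. [m·s⁻¹] · [kg·s⁻¹] = kg·m·s⁻²
  E. [irradiance] = kg·s⁻³
Only A. matches kg·m·s⁻³·K⁻¹.

A.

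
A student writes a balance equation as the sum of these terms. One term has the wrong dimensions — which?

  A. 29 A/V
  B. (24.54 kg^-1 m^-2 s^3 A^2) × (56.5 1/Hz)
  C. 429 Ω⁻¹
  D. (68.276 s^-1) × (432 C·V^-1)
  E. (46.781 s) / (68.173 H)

In SI base units:
  A. A·V⁻¹ = A·(J·C⁻¹)⁻¹ = kg⁻¹·m⁻²·s³·A²
  B. [kg⁻¹·m⁻²·s³·A²] · [s] = kg⁻¹·m⁻²·s⁴·A²
  C. Ω⁻¹ = (V·A⁻¹)⁻¹ = kg⁻¹·m⁻²·s³·A²
  D. [s⁻¹] · [kg⁻¹·m⁻²·s⁴·A²] = kg⁻¹·m⁻²·s³·A²
  E. [s] / [kg·m²·s⁻²·A⁻²] = kg⁻¹·m⁻²·s³·A²
All reduce to kg⁻¹·m⁻²·s³·A² except B., which is kg⁻¹·m⁻²·s⁴·A².

B.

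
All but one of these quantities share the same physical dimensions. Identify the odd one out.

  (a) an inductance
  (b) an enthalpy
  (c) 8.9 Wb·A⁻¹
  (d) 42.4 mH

(b)

Expand each in SI base units:
  (a) [inductance] = kg·m²·s⁻²·A⁻²
  (b) [enthalpy] = kg·m²·s⁻²
  (c) Wb·A⁻¹ = V·s·A⁻¹ = kg·m²·s⁻²·A⁻²
  (d) H = V·s·A⁻¹ = kg·m²·s⁻²·A⁻²
All reduce to kg·m²·s⁻²·A⁻² except (b), which is kg·m²·s⁻².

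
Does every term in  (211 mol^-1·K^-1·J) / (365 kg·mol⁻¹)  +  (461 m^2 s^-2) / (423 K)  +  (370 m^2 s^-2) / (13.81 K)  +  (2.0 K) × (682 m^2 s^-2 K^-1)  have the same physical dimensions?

Expand each in SI base units:
  (211 mol^-1·K^-1·J) / (365 kg·mol⁻¹):  [kg·m²·s⁻²·K⁻¹·mol⁻¹] / [kg·mol⁻¹] = m²·s⁻²·K⁻¹
  (461 m^2 s^-2) / (423 K):  [m²·s⁻²] / [K] = m²·s⁻²·K⁻¹
  (370 m^2 s^-2) / (13.81 K):  [m²·s⁻²] / [K] = m²·s⁻²·K⁻¹
  (2.0 K) × (682 m^2 s^-2 K^-1):  [K] · [m²·s⁻²·K⁻¹] = m²·s⁻²
The terms do not share a single dimension (m²·s⁻² vs m²·s⁻²·K⁻¹).

No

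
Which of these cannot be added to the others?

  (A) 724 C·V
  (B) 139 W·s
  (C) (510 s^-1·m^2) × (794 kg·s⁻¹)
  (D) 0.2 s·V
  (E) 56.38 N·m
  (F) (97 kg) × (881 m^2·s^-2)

Dimensions:
  (A) C·V = s·A·J·C⁻¹ = kg·m²·s⁻²
  (B) W·s = J·s⁻¹·s = kg·m²·s⁻²
  (C) [m²·s⁻¹] · [kg·s⁻¹] = kg·m²·s⁻²
  (D) V·s = J·C⁻¹·s = kg·m²·s⁻²·A⁻¹
  (E) N·m = kg·m·s⁻²·m = kg·m²·s⁻²
  (F) [kg] · [m²·s⁻²] = kg·m²·s⁻²
All reduce to kg·m²·s⁻² except (D), which is kg·m²·s⁻²·A⁻¹.

(D)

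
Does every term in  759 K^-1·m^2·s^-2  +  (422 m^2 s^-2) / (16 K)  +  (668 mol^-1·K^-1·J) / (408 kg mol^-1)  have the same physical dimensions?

Yes

Dimensions:
  759 K^-1·m^2·s^-2:  m²·s⁻²·K⁻¹
  (422 m^2 s^-2) / (16 K):  [m²·s⁻²] / [K] = m²·s⁻²·K⁻¹
  (668 mol^-1·K^-1·J) / (408 kg mol^-1):  [kg·m²·s⁻²·K⁻¹·mol⁻¹] / [kg·mol⁻¹] = m²·s⁻²·K⁻¹
Every term reduces to m²·s⁻²·K⁻¹.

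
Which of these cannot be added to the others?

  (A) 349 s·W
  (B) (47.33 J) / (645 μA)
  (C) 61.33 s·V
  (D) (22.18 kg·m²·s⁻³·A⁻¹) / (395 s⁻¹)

(A)

Dimensions:
  (A) W·s = J·s⁻¹·s = kg·m²·s⁻²
  (B) [kg·m²·s⁻²] / [A] = kg·m²·s⁻²·A⁻¹
  (C) V·s = J·C⁻¹·s = kg·m²·s⁻²·A⁻¹
  (D) [kg·m²·s⁻³·A⁻¹] / [s⁻¹] = kg·m²·s⁻²·A⁻¹
All reduce to kg·m²·s⁻²·A⁻¹ except (A), which is kg·m²·s⁻².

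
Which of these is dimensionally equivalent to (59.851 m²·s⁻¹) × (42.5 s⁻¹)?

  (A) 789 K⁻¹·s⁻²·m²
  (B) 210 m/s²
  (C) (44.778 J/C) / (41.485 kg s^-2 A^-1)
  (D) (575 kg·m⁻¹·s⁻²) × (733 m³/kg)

(D)

Reference: [m²·s⁻¹] · [s⁻¹] = m²·s⁻².
Each option:
  (A) m²·s⁻²·K⁻¹
  (B) m·s⁻²
  (C) [kg·m²·s⁻³·A⁻¹] / [kg·s⁻²·A⁻¹] = m²·s⁻¹
  (D) [kg·m⁻¹·s⁻²] · [kg⁻¹·m³] = m²·s⁻²  ← same
Only (D) matches m²·s⁻².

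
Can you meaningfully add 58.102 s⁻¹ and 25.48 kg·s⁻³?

No

Expand each in SI base units:
  58.102 s⁻¹:  s⁻¹
  25.48 kg·s⁻³:  kg·s⁻³
s⁻¹ ≠ kg·s⁻³, so they cannot be added.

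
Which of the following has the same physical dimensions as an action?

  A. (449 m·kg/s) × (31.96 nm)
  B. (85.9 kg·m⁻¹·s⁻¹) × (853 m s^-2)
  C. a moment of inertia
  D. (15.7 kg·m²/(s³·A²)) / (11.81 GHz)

A.

Reference: [action] = kg·m²·s⁻¹.
Each option:
  A. [kg·m·s⁻¹] · [m] = kg·m²·s⁻¹  ← same
  B. [kg·m⁻¹·s⁻¹] · [m·s⁻²] = kg·s⁻³
  C. [moment of inertia] = kg·m²
  D. [kg·m²·s⁻³·A⁻²] / [s⁻¹] = kg·m²·s⁻²·A⁻²
Only A. matches kg·m²·s⁻¹.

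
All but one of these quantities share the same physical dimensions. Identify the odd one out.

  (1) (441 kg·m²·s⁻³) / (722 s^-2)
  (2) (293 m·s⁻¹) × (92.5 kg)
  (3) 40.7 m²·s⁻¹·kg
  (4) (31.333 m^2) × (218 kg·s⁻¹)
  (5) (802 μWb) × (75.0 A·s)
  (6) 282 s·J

Dimensions:
  (1) [kg·m²·s⁻³] / [s⁻²] = kg·m²·s⁻¹
  (2) [m·s⁻¹] · [kg] = kg·m·s⁻¹
  (3) kg·m²·s⁻¹
  (4) [m²] · [kg·s⁻¹] = kg·m²·s⁻¹
  (5) [kg·m²·s⁻²·A⁻¹] · [s·A] = kg·m²·s⁻¹
  (6) J·s = N·m·s = kg·m²·s⁻¹
All reduce to kg·m²·s⁻¹ except (2), which is kg·m·s⁻¹.

(2)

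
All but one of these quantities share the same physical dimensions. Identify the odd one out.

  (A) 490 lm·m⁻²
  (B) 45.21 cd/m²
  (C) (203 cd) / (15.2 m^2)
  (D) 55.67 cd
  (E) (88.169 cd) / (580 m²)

(D)

Work out the base dimensions of each:
  (A) lm·m⁻² = cd·m⁻² = m⁻²·cd
  (B) cd·m⁻² = m⁻²·cd
  (C) [cd] / [m²] = m⁻²·cd
  (D) cd
  (E) [cd] / [m²] = m⁻²·cd
All reduce to m⁻²·cd except (D), which is cd.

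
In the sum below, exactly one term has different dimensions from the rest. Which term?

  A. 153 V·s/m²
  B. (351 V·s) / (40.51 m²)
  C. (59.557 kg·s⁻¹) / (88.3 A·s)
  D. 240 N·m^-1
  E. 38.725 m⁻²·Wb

Dimensions:
  A. V·s·m⁻² = J·C⁻¹·s·m⁻² = kg·s⁻²·A⁻¹
  B. [kg·m²·s⁻²·A⁻¹] / [m²] = kg·s⁻²·A⁻¹
  C. [kg·s⁻¹] / [s·A] = kg·s⁻²·A⁻¹
  D. N·m⁻¹ = kg·m·s⁻²·m⁻¹ = kg·s⁻²
  E. Wb·m⁻² = V·s·m⁻² = kg·s⁻²·A⁻¹
All reduce to kg·s⁻²·A⁻¹ except D., which is kg·s⁻².

D.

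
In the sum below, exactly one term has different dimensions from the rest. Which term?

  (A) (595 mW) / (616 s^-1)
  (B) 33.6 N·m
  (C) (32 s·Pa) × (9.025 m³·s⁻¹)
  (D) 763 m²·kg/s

(D)

Work out the base dimensions of each:
  (A) [kg·m²·s⁻³] / [s⁻¹] = kg·m²·s⁻²
  (B) N·m = kg·m·s⁻²·m = kg·m²·s⁻²
  (C) [kg·m⁻¹·s⁻¹] · [m³·s⁻¹] = kg·m²·s⁻²
  (D) kg·m²·s⁻¹
All reduce to kg·m²·s⁻² except (D), which is kg·m²·s⁻¹.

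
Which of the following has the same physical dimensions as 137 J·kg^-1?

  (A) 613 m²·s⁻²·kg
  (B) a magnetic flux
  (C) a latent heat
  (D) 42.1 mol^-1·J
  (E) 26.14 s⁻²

Reference: J·kg⁻¹ = N·m·kg⁻¹ = m²·s⁻².
Each option:
  (A) kg·m²·s⁻²
  (B) [magnetic flux] = kg·m²·s⁻²·A⁻¹
  (C) [latent heat] = m²·s⁻²  ← same
  (D) J·mol⁻¹ = N·m·mol⁻¹ = kg·m²·s⁻²·mol⁻¹
  (E) s⁻²
Only (C) matches m²·s⁻².

(C)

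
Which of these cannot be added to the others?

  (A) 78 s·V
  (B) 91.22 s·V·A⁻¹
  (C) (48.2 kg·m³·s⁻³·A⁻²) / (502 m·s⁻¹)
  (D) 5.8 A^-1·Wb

Reduce each to base SI dimensions:
  (A) V·s = J·C⁻¹·s = kg·m²·s⁻²·A⁻¹
  (B) V·s·A⁻¹ = J·C⁻¹·s·A⁻¹ = kg·m²·s⁻²·A⁻²
  (C) [kg·m³·s⁻³·A⁻²] / [m·s⁻¹] = kg·m²·s⁻²·A⁻²
  (D) Wb·A⁻¹ = V·s·A⁻¹ = kg·m²·s⁻²·A⁻²
All reduce to kg·m²·s⁻²·A⁻² except (A), which is kg·m²·s⁻²·A⁻¹.

(A)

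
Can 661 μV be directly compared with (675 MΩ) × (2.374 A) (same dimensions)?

Yes

Reduce each to base SI dimensions:
  661 μV:  V = J·C⁻¹ = kg·m²·s⁻³·A⁻¹
  (675 MΩ) × (2.374 A):  [kg·m²·s⁻³·A⁻²] · [A] = kg·m²·s⁻³·A⁻¹
Both are kg·m²·s⁻³·A⁻¹, so they have the same dimensions and can be added.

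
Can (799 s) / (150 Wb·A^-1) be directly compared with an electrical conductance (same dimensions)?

Yes

In SI base units:
  (799 s) / (150 Wb·A^-1):  [s] / [kg·m²·s⁻²·A⁻²] = kg⁻¹·m⁻²·s³·A²
  an electrical conductance:  [electrical conductance] = kg⁻¹·m⁻²·s³·A²
Both are kg⁻¹·m⁻²·s³·A², so they have the same dimensions and can be added.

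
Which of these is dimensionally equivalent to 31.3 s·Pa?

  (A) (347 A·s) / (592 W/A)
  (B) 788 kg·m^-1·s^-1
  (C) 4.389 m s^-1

(B)

Reference: Pa·s = N·m⁻²·s = kg·m⁻¹·s⁻¹.
Each option:
  (A) [s·A] / [kg·m²·s⁻³·A⁻¹] = kg⁻¹·m⁻²·s⁴·A²
  (B) kg·m⁻¹·s⁻¹  ← same
  (C) m·s⁻¹
Only (B) matches kg·m⁻¹·s⁻¹.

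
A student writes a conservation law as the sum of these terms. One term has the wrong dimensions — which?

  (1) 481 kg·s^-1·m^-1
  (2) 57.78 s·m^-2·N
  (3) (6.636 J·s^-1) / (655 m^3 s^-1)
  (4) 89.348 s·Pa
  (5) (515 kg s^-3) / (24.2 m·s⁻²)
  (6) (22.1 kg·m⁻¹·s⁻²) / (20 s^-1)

(3)

Expand each in SI base units:
  (1) kg·m⁻¹·s⁻¹
  (2) N·s·m⁻² = kg·m·s⁻²·s·m⁻² = kg·m⁻¹·s⁻¹
  (3) [kg·m²·s⁻³] / [m³·s⁻¹] = kg·m⁻¹·s⁻²
  (4) Pa·s = N·m⁻²·s = kg·m⁻¹·s⁻¹
  (5) [kg·s⁻³] / [m·s⁻²] = kg·m⁻¹·s⁻¹
  (6) [kg·m⁻¹·s⁻²] / [s⁻¹] = kg·m⁻¹·s⁻¹
All reduce to kg·m⁻¹·s⁻¹ except (3), which is kg·m⁻¹·s⁻².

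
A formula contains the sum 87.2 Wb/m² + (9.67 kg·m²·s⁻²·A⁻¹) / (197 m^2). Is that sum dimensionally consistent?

In SI base units:
  87.2 Wb/m²:  Wb·m⁻² = V·s·m⁻² = kg·s⁻²·A⁻¹
  (9.67 kg·m²·s⁻²·A⁻¹) / (197 m^2):  [kg·m²·s⁻²·A⁻¹] / [m²] = kg·s⁻²·A⁻¹
Both are kg·s⁻²·A⁻¹, so they have the same dimensions and can be added.

Yes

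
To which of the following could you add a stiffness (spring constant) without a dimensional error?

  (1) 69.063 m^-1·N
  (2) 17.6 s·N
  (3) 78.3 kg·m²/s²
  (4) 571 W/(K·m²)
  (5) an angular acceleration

(1)

Reference: [stiffness (spring constant)] = kg·s⁻².
Each option:
  (1) N·m⁻¹ = kg·m·s⁻²·m⁻¹ = kg·s⁻²  ← same
  (2) N·s = kg·m·s⁻²·s = kg·m·s⁻¹
  (3) kg·m²·s⁻²
  (4) W·m⁻²·K⁻¹ = J·s⁻¹·m⁻²·K⁻¹ = kg·s⁻³·K⁻¹
  (5) [angular acceleration] = s⁻²
Only (1) matches kg·s⁻².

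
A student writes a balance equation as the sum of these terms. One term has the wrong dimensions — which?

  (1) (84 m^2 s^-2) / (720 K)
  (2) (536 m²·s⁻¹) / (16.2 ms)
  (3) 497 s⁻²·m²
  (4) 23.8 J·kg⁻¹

(1)

Dimensions:
  (1) [m²·s⁻²] / [K] = m²·s⁻²·K⁻¹
  (2) [m²·s⁻¹] / [s] = m²·s⁻²
  (3) m²·s⁻²
  (4) J·kg⁻¹ = N·m·kg⁻¹ = m²·s⁻²
All reduce to m²·s⁻² except (1), which is m²·s⁻²·K⁻¹.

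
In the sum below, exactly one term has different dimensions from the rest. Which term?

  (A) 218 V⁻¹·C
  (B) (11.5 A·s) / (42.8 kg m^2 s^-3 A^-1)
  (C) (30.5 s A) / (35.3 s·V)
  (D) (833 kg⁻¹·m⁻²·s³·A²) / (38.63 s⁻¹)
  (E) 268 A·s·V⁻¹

(C)

Work out the base dimensions of each:
  (A) C·V⁻¹ = s·A·(J·C⁻¹)⁻¹ = kg⁻¹·m⁻²·s⁴·A²
  (B) [s·A] / [kg·m²·s⁻³·A⁻¹] = kg⁻¹·m⁻²·s⁴·A²
  (C) [s·A] / [kg·m²·s⁻²·A⁻¹] = kg⁻¹·m⁻²·s³·A²
  (D) [kg⁻¹·m⁻²·s³·A²] / [s⁻¹] = kg⁻¹·m⁻²·s⁴·A²
  (E) A·s·V⁻¹ = A·s·(J·C⁻¹)⁻¹ = kg⁻¹·m⁻²·s⁴·A²
All reduce to kg⁻¹·m⁻²·s⁴·A² except (C), which is kg⁻¹·m⁻²·s³·A².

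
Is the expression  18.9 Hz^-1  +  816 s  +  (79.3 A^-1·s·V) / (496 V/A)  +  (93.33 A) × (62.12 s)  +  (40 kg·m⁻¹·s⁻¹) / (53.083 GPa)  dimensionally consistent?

Dimensions:
  18.9 Hz^-1:  Hz⁻¹ = (s⁻¹)⁻¹ = s
  816 s:  s
  (79.3 A^-1·s·V) / (496 V/A):  [kg·m²·s⁻²·A⁻²] / [kg·m²·s⁻³·A⁻²] = s
  (93.33 A) × (62.12 s):  [A] · [s] = s·A
  (40 kg·m⁻¹·s⁻¹) / (53.083 GPa):  [kg·m⁻¹·s⁻¹] / [kg·m⁻¹·s⁻²] = s
The terms do not share a single dimension (s vs s·A).

No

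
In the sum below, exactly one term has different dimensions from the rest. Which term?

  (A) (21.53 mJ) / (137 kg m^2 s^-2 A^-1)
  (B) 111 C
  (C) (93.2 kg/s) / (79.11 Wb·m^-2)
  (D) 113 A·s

(A)

Reduce each to base SI dimensions:
  (A) [kg·m²·s⁻²] / [kg·m²·s⁻²·A⁻¹] = A
  (B) C = s·A
  (C) [kg·s⁻¹] / [kg·s⁻²·A⁻¹] = s·A
  (D) A·s = s·A
All reduce to s·A except (A), which is A.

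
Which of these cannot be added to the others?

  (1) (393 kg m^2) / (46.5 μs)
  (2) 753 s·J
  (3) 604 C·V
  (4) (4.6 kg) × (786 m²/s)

Work out the base dimensions of each:
  (1) [kg·m²] / [s] = kg·m²·s⁻¹
  (2) J·s = N·m·s = kg·m²·s⁻¹
  (3) C·V = s·A·J·C⁻¹ = kg·m²·s⁻²
  (4) [kg] · [m²·s⁻¹] = kg·m²·s⁻¹
All reduce to kg·m²·s⁻¹ except (3), which is kg·m²·s⁻².

(3)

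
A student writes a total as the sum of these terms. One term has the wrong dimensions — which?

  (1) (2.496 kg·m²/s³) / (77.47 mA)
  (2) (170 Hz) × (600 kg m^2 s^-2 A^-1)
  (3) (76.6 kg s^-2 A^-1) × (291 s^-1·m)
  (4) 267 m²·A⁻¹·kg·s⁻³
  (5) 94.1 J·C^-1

(3)

Expand each in SI base units:
  (1) [kg·m²·s⁻³] / [A] = kg·m²·s⁻³·A⁻¹
  (2) [s⁻¹] · [kg·m²·s⁻²·A⁻¹] = kg·m²·s⁻³·A⁻¹
  (3) [kg·s⁻²·A⁻¹] · [m·s⁻¹] = kg·m·s⁻³·A⁻¹
  (4) kg·m²·s⁻³·A⁻¹
  (5) J·C⁻¹ = N·m·(s·A)⁻¹ = kg·m²·s⁻³·A⁻¹
All reduce to kg·m²·s⁻³·A⁻¹ except (3), which is kg·m·s⁻³·A⁻¹.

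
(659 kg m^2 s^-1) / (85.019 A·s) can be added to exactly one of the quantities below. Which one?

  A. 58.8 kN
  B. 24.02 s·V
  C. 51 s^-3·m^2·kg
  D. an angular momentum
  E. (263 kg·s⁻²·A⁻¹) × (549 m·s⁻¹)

Reference: [kg·m²·s⁻¹] / [s·A] = kg·m²·s⁻²·A⁻¹.
Each option:
  A. N = kg·m·s⁻²
  B. V·s = J·C⁻¹·s = kg·m²·s⁻²·A⁻¹  ← same
  C. kg·m²·s⁻³
  D. [angular momentum] = kg·m²·s⁻¹
  E. [kg·s⁻²·A⁻¹] · [m·s⁻¹] = kg·m·s⁻³·A⁻¹
Only B. matches kg·m²·s⁻²·A⁻¹.

B.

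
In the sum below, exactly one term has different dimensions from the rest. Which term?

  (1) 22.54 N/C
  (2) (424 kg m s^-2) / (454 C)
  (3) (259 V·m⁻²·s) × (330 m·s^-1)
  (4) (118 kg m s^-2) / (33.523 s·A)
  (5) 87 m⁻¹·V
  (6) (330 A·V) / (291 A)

Reduce each to base SI dimensions:
  (1) N·C⁻¹ = kg·m·s⁻²·(s·A)⁻¹ = kg·m·s⁻³·A⁻¹
  (2) [kg·m·s⁻²] / [s·A] = kg·m·s⁻³·A⁻¹
  (3) [kg·s⁻²·A⁻¹] · [m·s⁻¹] = kg·m·s⁻³·A⁻¹
  (4) [kg·m·s⁻²] / [s·A] = kg·m·s⁻³·A⁻¹
  (5) V·m⁻¹ = J·C⁻¹·m⁻¹ = kg·m·s⁻³·A⁻¹
  (6) [kg·m²·s⁻³] / [A] = kg·m²·s⁻³·A⁻¹
All reduce to kg·m·s⁻³·A⁻¹ except (6), which is kg·m²·s⁻³·A⁻¹.

(6)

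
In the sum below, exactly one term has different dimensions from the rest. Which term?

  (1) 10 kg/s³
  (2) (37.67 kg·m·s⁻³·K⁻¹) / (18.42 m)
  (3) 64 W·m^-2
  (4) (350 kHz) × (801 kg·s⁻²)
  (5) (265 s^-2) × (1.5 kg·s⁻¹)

Reduce each to base SI dimensions:
  (1) kg·s⁻³
  (2) [kg·m·s⁻³·K⁻¹] / [m] = kg·s⁻³·K⁻¹
  (3) W·m⁻² = J·s⁻¹·m⁻² = kg·s⁻³
  (4) [s⁻¹] · [kg·s⁻²] = kg·s⁻³
  (5) [s⁻²] · [kg·s⁻¹] = kg·s⁻³
All reduce to kg·s⁻³ except (2), which is kg·s⁻³·K⁻¹.

(2)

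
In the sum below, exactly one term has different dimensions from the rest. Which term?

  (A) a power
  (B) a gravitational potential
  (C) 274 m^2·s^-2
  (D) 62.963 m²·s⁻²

(A)

Dimensions:
  (A) [power] = kg·m²·s⁻³
  (B) [gravitational potential] = m²·s⁻²
  (C) m²·s⁻²
  (D) m²·s⁻²
All reduce to m²·s⁻² except (A), which is kg·m²·s⁻³.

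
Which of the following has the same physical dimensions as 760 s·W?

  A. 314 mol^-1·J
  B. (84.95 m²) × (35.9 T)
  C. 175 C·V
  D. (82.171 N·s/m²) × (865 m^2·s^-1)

C.

Reference: W·s = J·s⁻¹·s = kg·m²·s⁻².
Each option:
  A. J·mol⁻¹ = N·m·mol⁻¹ = kg·m²·s⁻²·mol⁻¹
  B. [m²] · [kg·s⁻²·A⁻¹] = kg·m²·s⁻²·A⁻¹
  C. C·V = s·A·J·C⁻¹ = kg·m²·s⁻²  ← same
  D. [kg·m⁻¹·s⁻¹] · [m²·s⁻¹] = kg·m·s⁻²
Only C. matches kg·m²·s⁻².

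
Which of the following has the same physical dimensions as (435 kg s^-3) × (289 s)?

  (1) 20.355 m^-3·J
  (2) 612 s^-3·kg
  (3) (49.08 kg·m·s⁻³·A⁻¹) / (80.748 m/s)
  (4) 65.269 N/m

Reference: [kg·s⁻³] · [s] = kg·s⁻².
Each option:
  (1) J·m⁻³ = N·m·m⁻³ = kg·m⁻¹·s⁻²
  (2) kg·s⁻³
  (3) [kg·m·s⁻³·A⁻¹] / [m·s⁻¹] = kg·s⁻²·A⁻¹
  (4) N·m⁻¹ = kg·m·s⁻²·m⁻¹ = kg·s⁻²  ← same
Only (4) matches kg·s⁻².

(4)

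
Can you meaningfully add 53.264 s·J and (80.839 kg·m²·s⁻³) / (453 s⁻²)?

Yes

Work out the base dimensions of each:
  53.264 s·J:  J·s = N·m·s = kg·m²·s⁻¹
  (80.839 kg·m²·s⁻³) / (453 s⁻²):  [kg·m²·s⁻³] / [s⁻²] = kg·m²·s⁻¹
Both are kg·m²·s⁻¹, so they have the same dimensions and can be added.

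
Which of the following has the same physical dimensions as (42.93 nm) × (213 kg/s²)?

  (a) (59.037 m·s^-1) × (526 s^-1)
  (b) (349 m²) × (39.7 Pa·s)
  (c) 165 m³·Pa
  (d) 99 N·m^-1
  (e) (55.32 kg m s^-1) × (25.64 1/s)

Reference: [m] · [kg·s⁻²] = kg·m·s⁻².
Each option:
  (a) [m·s⁻¹] · [s⁻¹] = m·s⁻²
  (b) [m²] · [kg·m⁻¹·s⁻¹] = kg·m·s⁻¹
  (c) Pa·m³ = N·m⁻²·m³ = kg·m²·s⁻²
  (d) N·m⁻¹ = kg·m·s⁻²·m⁻¹ = kg·s⁻²
  (e) [kg·m·s⁻¹] · [s⁻¹] = kg·m·s⁻²  ← same
Only (e) matches kg·m·s⁻².

(e)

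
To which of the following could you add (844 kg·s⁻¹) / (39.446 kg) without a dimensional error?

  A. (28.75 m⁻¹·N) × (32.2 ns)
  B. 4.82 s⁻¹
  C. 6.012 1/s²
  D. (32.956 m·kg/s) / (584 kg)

B.

Reference: [kg·s⁻¹] / [kg] = s⁻¹.
Each option:
  A. [kg·s⁻²] · [s] = kg·s⁻¹
  B. s⁻¹  ← same
  C. s⁻²
  D. [kg·m·s⁻¹] / [kg] = m·s⁻¹
Only B. matches s⁻¹.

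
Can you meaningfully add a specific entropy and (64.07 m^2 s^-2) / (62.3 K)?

Yes

In SI base units:
  a specific entropy:  [specific entropy] = m²·s⁻²·K⁻¹
  (64.07 m^2 s^-2) / (62.3 K):  [m²·s⁻²] / [K] = m²·s⁻²·K⁻¹
Both are m²·s⁻²·K⁻¹, so they have the same dimensions and can be added.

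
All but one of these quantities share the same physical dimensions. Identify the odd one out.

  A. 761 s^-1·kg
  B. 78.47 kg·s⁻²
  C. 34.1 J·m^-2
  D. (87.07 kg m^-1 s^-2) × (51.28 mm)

A.

Reduce each to base SI dimensions:
  A. kg·s⁻¹
  B. kg·s⁻²
  C. J·m⁻² = N·m·m⁻² = kg·s⁻²
  D. [kg·m⁻¹·s⁻²] · [m] = kg·s⁻²
All reduce to kg·s⁻² except A., which is kg·s⁻¹.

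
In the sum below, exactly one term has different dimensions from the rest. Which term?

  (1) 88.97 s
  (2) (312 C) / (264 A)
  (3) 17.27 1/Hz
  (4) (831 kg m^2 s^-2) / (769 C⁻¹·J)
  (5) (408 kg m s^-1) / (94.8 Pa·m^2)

Reduce each to base SI dimensions:
  (1) s
  (2) [s·A] / [A] = s
  (3) Hz⁻¹ = (s⁻¹)⁻¹ = s
  (4) [kg·m²·s⁻²] / [kg·m²·s⁻³·A⁻¹] = s·A
  (5) [kg·m·s⁻¹] / [kg·m·s⁻²] = s
All reduce to s except (4), which is s·A.

(4)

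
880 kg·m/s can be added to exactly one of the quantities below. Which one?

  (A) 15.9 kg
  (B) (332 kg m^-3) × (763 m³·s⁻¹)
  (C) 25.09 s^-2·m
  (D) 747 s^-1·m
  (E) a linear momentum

(E)

Reference: kg·m·s⁻¹.
Each option:
  (A) kg
  (B) [kg·m⁻³] · [m³·s⁻¹] = kg·s⁻¹
  (C) m·s⁻²
  (D) m·s⁻¹
  (E) [linear momentum] = kg·m·s⁻¹  ← same
Only (E) matches kg·m·s⁻¹.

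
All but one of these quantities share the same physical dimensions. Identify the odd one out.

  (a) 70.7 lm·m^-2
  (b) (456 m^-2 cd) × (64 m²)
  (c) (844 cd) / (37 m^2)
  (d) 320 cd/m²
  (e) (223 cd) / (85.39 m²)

(b)

Work out the base dimensions of each:
  (a) lm·m⁻² = cd·m⁻² = m⁻²·cd
  (b) [m⁻²·cd] · [m²] = cd
  (c) [cd] / [m²] = m⁻²·cd
  (d) cd·m⁻² = m⁻²·cd
  (e) [cd] / [m²] = m⁻²·cd
All reduce to m⁻²·cd except (b), which is cd.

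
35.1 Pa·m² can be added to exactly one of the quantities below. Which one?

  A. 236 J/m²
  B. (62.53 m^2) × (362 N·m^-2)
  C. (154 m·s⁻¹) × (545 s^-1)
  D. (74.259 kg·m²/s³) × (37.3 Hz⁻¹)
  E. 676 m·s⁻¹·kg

B.

Reference: Pa·m² = N·m⁻²·m² = kg·m·s⁻².
Each option:
  A. J·m⁻² = N·m·m⁻² = kg·s⁻²
  B. [m²] · [kg·m⁻¹·s⁻²] = kg·m·s⁻²  ← same
  C. [m·s⁻¹] · [s⁻¹] = m·s⁻²
  D. [kg·m²·s⁻³] · [s] = kg·m²·s⁻²
  E. kg·m·s⁻¹
Only B. matches kg·m·s⁻².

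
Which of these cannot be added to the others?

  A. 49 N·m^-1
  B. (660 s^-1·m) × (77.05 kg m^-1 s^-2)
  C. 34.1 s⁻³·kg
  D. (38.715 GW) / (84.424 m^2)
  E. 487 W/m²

Dimensions:
  A. N·m⁻¹ = kg·m·s⁻²·m⁻¹ = kg·s⁻²
  B. [m·s⁻¹] · [kg·m⁻¹·s⁻²] = kg·s⁻³
  C. kg·s⁻³
  D. [kg·m²·s⁻³] / [m²] = kg·s⁻³
  E. W·m⁻² = J·s⁻¹·m⁻² = kg·s⁻³
All reduce to kg·s⁻³ except A., which is kg·s⁻².

A.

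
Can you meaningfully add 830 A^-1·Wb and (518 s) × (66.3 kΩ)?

Expand each in SI base units:
  830 A^-1·Wb:  Wb·A⁻¹ = V·s·A⁻¹ = kg·m²·s⁻²·A⁻²
  (518 s) × (66.3 kΩ):  [s] · [kg·m²·s⁻³·A⁻²] = kg·m²·s⁻²·A⁻²
Both are kg·m²·s⁻²·A⁻², so they have the same dimensions and can be added.

Yes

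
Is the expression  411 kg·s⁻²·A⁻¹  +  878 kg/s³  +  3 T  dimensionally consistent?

No

Reduce each to base SI dimensions:
  411 kg·s⁻²·A⁻¹:  kg·s⁻²·A⁻¹
  878 kg/s³:  kg·s⁻³
  3 T:  T = Wb·m⁻² = kg·s⁻²·A⁻¹
The terms do not share a single dimension (kg·s⁻²·A⁻¹ vs kg·s⁻³).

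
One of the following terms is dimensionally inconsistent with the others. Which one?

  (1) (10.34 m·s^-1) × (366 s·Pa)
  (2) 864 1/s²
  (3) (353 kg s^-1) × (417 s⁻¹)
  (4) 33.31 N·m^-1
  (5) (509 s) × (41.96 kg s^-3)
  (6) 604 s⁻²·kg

Expand each in SI base units:
  (1) [m·s⁻¹] · [kg·m⁻¹·s⁻¹] = kg·s⁻²
  (2) s⁻²
  (3) [kg·s⁻¹] · [s⁻¹] = kg·s⁻²
  (4) N·m⁻¹ = kg·m·s⁻²·m⁻¹ = kg·s⁻²
  (5) [s] · [kg·s⁻³] = kg·s⁻²
  (6) kg·s⁻²
All reduce to kg·s⁻² except (2), which is s⁻².

(2)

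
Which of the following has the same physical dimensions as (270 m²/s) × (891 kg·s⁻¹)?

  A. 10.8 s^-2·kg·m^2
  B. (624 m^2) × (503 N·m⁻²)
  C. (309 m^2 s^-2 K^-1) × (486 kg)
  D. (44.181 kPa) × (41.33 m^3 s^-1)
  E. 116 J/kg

A.

Reference: [m²·s⁻¹] · [kg·s⁻¹] = kg·m²·s⁻².
Each option:
  A. kg·m²·s⁻²  ← same
  B. [m²] · [kg·m⁻¹·s⁻²] = kg·m·s⁻²
  C. [m²·s⁻²·K⁻¹] · [kg] = kg·m²·s⁻²·K⁻¹
  D. [kg·m⁻¹·s⁻²] · [m³·s⁻¹] = kg·m²·s⁻³
  E. J·kg⁻¹ = N·m·kg⁻¹ = m²·s⁻²
Only A. matches kg·m²·s⁻².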